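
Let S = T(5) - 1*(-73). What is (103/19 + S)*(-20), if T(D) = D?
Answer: -31700/19 ≈ -1668.4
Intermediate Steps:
S = 78 (S = 5 - 1*(-73) = 5 + 73 = 78)
(103/19 + S)*(-20) = (103/19 + 78)*(-20) = (1585/19)*(-20) = -31700/19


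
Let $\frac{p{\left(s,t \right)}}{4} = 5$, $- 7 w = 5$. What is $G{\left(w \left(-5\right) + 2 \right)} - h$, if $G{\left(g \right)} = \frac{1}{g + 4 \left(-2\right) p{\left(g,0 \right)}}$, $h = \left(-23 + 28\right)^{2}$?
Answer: $- \frac{27032}{1081} \approx -25.006$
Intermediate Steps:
$h = 25$ ($h = 5^{2} = 25$)
$w = - \frac{5}{7}$ ($w = \left(- \frac{1}{7}\right) 5 = - \frac{5}{7} \approx -0.71429$)
$p{\left(s,t \right)} = 20$ ($p{\left(s,t \right)} = 4 \cdot 5 = 20$)
$G{\left(g \right)} = \frac{1}{-160 + g}$ ($G{\left(g \right)} = \frac{1}{g + 4 \left(-2\right) 20} = \frac{1}{g - 160} = \frac{1}{-160 + g}$)
$G{\left(w \left(-5\right) + 2 \right)} - h = \frac{1}{-160 + \left(\left(- \frac{5}{7}\right) \left(-5\right) + 2\right)} - 25 = \frac{1}{-160 + \left(\frac{25}{7} + 2\right)} - 25 = \frac{1}{-160 + \frac{39}{7}} - 25 = \frac{1}{- \frac{1081}{7}} - 25 = - \frac{7}{1081} - 25 = - \frac{27032}{1081}$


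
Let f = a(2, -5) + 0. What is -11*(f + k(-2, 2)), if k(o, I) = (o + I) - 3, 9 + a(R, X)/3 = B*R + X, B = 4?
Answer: 231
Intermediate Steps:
a(R, X) = -27 + 3*X + 12*R (a(R, X) = -27 + 3*(4*R + X) = -27 + 3*(X + 4*R) = -27 + (3*X + 12*R) = -27 + 3*X + 12*R)
k(o, I) = -3 + I + o (k(o, I) = (I + o) - 3 = -3 + I + o)
f = -18 (f = (-27 + 3*(-5) + 12*2) + 0 = (-27 - 15 + 24) + 0 = -18 + 0 = -18)
-11*(f + k(-2, 2)) = -11*(-18 + (-3 + 2 - 2)) = -11*(-18 - 3) = -11*(-21) = 231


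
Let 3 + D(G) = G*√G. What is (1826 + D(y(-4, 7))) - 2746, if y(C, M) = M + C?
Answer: -923 + 3*√3 ≈ -917.80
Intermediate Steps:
y(C, M) = C + M
D(G) = -3 + G^(3/2) (D(G) = -3 + G*√G = -3 + G^(3/2))
(1826 + D(y(-4, 7))) - 2746 = (1826 + (-3 + (-4 + 7)^(3/2))) - 2746 = (1826 + (-3 + 3^(3/2))) - 2746 = (1826 + (-3 + 3*√3)) - 2746 = (1823 + 3*√3) - 2746 = -923 + 3*√3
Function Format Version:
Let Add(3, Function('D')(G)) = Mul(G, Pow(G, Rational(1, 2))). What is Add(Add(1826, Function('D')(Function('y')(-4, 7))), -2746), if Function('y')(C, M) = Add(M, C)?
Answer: Add(-923, Mul(3, Pow(3, Rational(1, 2)))) ≈ -917.80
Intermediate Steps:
Function('y')(C, M) = Add(C, M)
Function('D')(G) = Add(-3, Pow(G, Rational(3, 2))) (Function('D')(G) = Add(-3, Mul(G, Pow(G, Rational(1, 2)))) = Add(-3, Pow(G, Rational(3, 2))))
Add(Add(1826, Function('D')(Function('y')(-4, 7))), -2746) = Add(Add(1826, Add(-3, Pow(Add(-4, 7), Rational(3, 2)))), -2746) = Add(Add(1826, Add(-3, Pow(3, Rational(3, 2)))), -2746) = Add(Add(1826, Add(-3, Mul(3, Pow(3, Rational(1, 2))))), -2746) = Add(Add(1823, Mul(3, Pow(3, Rational(1, 2)))), -2746) = Add(-923, Mul(3, Pow(3, Rational(1, 2))))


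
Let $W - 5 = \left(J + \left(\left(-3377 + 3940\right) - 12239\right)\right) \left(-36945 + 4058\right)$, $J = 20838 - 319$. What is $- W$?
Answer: $290819736$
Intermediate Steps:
$J = 20519$ ($J = 20838 - 319 = 20519$)
$W = -290819736$ ($W = 5 + \left(20519 + \left(\left(-3377 + 3940\right) - 12239\right)\right) \left(-36945 + 4058\right) = 5 + \left(20519 + \left(563 - 12239\right)\right) \left(-32887\right) = 5 + \left(20519 - 11676\right) \left(-32887\right) = 5 + 8843 \left(-32887\right) = 5 - 290819741 = -290819736$)
$- W = \left(-1\right) \left(-290819736\right) = 290819736$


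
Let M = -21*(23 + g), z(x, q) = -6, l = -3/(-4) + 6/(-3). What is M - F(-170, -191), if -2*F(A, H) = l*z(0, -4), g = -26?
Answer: 267/4 ≈ 66.750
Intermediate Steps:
l = -5/4 (l = -3*(-¼) + 6*(-⅓) = ¾ - 2 = -5/4 ≈ -1.2500)
F(A, H) = -15/4 (F(A, H) = -(-5)*(-6)/8 = -½*15/2 = -15/4)
M = 63 (M = -21*(23 - 26) = -21*(-3) = 63)
M - F(-170, -191) = 63 - 1*(-15/4) = 63 + 15/4 = 267/4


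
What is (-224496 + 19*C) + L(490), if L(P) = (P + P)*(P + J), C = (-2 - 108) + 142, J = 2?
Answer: 258272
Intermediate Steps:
C = 32 (C = -110 + 142 = 32)
L(P) = 2*P*(2 + P) (L(P) = (P + P)*(P + 2) = (2*P)*(2 + P) = 2*P*(2 + P))
(-224496 + 19*C) + L(490) = (-224496 + 19*32) + 2*490*(2 + 490) = (-224496 + 608) + 2*490*492 = -223888 + 482160 = 258272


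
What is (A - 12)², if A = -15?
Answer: 729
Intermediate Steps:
(A - 12)² = (-15 - 12)² = (-27)² = 729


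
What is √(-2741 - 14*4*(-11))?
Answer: 5*I*√85 ≈ 46.098*I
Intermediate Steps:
√(-2741 - 14*4*(-11)) = √(-2741 - 56*(-11)) = √(-2741 + 616) = √(-2125) = 5*I*√85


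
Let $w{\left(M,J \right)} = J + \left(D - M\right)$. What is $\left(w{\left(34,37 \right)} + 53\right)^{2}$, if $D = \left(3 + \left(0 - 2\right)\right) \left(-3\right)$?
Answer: $2809$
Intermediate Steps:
$D = -3$ ($D = \left(3 - 2\right) \left(-3\right) = 1 \left(-3\right) = -3$)
$w{\left(M,J \right)} = -3 + J - M$ ($w{\left(M,J \right)} = J - \left(3 + M\right) = -3 + J - M$)
$\left(w{\left(34,37 \right)} + 53\right)^{2} = \left(\left(-3 + 37 - 34\right) + 53\right)^{2} = \left(0 + 53\right)^{2} = 53^{2} = 2809$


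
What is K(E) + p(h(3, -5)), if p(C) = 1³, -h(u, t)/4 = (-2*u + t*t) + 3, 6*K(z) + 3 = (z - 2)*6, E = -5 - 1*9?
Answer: -31/2 ≈ -15.500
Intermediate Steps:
E = -14 (E = -5 - 9 = -14)
K(z) = -5/2 + z (K(z) = -½ + ((z - 2)*6)/6 = -½ + ((-2 + z)*6)/6 = -½ + (-12 + 6*z)/6 = -½ + (-2 + z) = -5/2 + z)
h(u, t) = -12 - 4*t² + 8*u (h(u, t) = -4*((-2*u + t*t) + 3) = -4*((-2*u + t²) + 3) = -4*((t² - 2*u) + 3) = -4*(3 + t² - 2*u) = -12 - 4*t² + 8*u)
p(C) = 1
K(E) + p(h(3, -5)) = (-5/2 - 14) + 1 = -33/2 + 1 = -31/2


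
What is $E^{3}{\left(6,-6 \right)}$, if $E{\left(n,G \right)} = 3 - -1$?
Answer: $64$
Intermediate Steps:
$E{\left(n,G \right)} = 4$ ($E{\left(n,G \right)} = 3 + 1 = 4$)
$E^{3}{\left(6,-6 \right)} = 4^{3} = 64$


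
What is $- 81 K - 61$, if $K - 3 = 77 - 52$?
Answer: $-2329$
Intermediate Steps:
$K = 28$ ($K = 3 + \left(77 - 52\right) = 3 + 25 = 28$)
$- 81 K - 61 = \left(-81\right) 28 - 61 = -2268 - 61 = -2329$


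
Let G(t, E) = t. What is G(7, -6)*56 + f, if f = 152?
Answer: 544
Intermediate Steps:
G(7, -6)*56 + f = 7*56 + 152 = 392 + 152 = 544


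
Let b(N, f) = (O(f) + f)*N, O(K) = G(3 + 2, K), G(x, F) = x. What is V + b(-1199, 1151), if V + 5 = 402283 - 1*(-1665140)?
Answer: 681374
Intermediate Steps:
O(K) = 5 (O(K) = 3 + 2 = 5)
V = 2067418 (V = -5 + (402283 - 1*(-1665140)) = -5 + (402283 + 1665140) = -5 + 2067423 = 2067418)
b(N, f) = N*(5 + f) (b(N, f) = (5 + f)*N = N*(5 + f))
V + b(-1199, 1151) = 2067418 - 1199*(5 + 1151) = 2067418 - 1199*1156 = 2067418 - 1386044 = 681374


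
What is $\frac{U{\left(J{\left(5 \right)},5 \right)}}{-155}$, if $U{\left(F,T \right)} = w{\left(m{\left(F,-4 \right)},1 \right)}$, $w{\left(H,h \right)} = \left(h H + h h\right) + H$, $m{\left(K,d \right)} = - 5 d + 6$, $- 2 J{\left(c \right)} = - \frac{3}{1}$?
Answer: $- \frac{53}{155} \approx -0.34194$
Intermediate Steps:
$J{\left(c \right)} = \frac{3}{2}$ ($J{\left(c \right)} = - \frac{\left(-3\right) 1^{-1}}{2} = - \frac{\left(-3\right) 1}{2} = \left(- \frac{1}{2}\right) \left(-3\right) = \frac{3}{2}$)
$m{\left(K,d \right)} = 6 - 5 d$
$w{\left(H,h \right)} = H + h^{2} + H h$ ($w{\left(H,h \right)} = \left(H h + h^{2}\right) + H = \left(h^{2} + H h\right) + H = H + h^{2} + H h$)
$U{\left(F,T \right)} = 53$ ($U{\left(F,T \right)} = \left(6 - -20\right) + 1^{2} + \left(6 - -20\right) 1 = \left(6 + 20\right) + 1 + \left(6 + 20\right) 1 = 26 + 1 + 26 \cdot 1 = 26 + 1 + 26 = 53$)
$\frac{U{\left(J{\left(5 \right)},5 \right)}}{-155} = \frac{53}{-155} = 53 \left(- \frac{1}{155}\right) = - \frac{53}{155}$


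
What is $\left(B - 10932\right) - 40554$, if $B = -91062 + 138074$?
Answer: $-4474$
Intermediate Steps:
$B = 47012$
$\left(B - 10932\right) - 40554 = \left(47012 - 10932\right) - 40554 = 36080 - 40554 = -4474$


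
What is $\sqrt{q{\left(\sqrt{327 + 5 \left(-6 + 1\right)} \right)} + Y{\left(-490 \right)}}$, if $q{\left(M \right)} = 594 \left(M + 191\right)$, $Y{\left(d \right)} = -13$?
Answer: $\sqrt{113441 + 594 \sqrt{302}} \approx 351.8$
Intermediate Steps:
$q{\left(M \right)} = 113454 + 594 M$ ($q{\left(M \right)} = 594 \left(191 + M\right) = 113454 + 594 M$)
$\sqrt{q{\left(\sqrt{327 + 5 \left(-6 + 1\right)} \right)} + Y{\left(-490 \right)}} = \sqrt{\left(113454 + 594 \sqrt{327 + 5 \left(-6 + 1\right)}\right) - 13} = \sqrt{\left(113454 + 594 \sqrt{327 + 5 \left(-5\right)}\right) - 13} = \sqrt{\left(113454 + 594 \sqrt{327 - 25}\right) - 13} = \sqrt{\left(113454 + 594 \sqrt{302}\right) - 13} = \sqrt{113441 + 594 \sqrt{302}}$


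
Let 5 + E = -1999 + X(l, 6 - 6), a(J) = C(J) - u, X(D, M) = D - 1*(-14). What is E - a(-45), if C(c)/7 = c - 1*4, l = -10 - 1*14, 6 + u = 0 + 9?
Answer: -1668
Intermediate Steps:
u = 3 (u = -6 + (0 + 9) = -6 + 9 = 3)
l = -24 (l = -10 - 14 = -24)
X(D, M) = 14 + D (X(D, M) = D + 14 = 14 + D)
C(c) = -28 + 7*c (C(c) = 7*(c - 1*4) = 7*(c - 4) = 7*(-4 + c) = -28 + 7*c)
a(J) = -31 + 7*J (a(J) = (-28 + 7*J) - 1*3 = (-28 + 7*J) - 3 = -31 + 7*J)
E = -2014 (E = -5 + (-1999 + (14 - 24)) = -5 + (-1999 - 10) = -5 - 2009 = -2014)
E - a(-45) = -2014 - (-31 + 7*(-45)) = -2014 - (-31 - 315) = -2014 - 1*(-346) = -2014 + 346 = -1668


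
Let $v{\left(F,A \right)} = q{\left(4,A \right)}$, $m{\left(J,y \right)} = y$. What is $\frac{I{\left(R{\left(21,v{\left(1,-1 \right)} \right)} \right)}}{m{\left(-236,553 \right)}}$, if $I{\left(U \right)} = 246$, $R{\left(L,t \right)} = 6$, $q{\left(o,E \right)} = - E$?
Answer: $\frac{246}{553} \approx 0.44485$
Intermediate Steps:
$v{\left(F,A \right)} = - A$
$\frac{I{\left(R{\left(21,v{\left(1,-1 \right)} \right)} \right)}}{m{\left(-236,553 \right)}} = \frac{246}{553}$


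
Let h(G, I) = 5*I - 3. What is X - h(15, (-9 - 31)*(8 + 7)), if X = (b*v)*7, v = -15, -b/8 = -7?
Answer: -2877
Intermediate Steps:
b = 56 (b = -8*(-7) = 56)
X = -5880 (X = (56*(-15))*7 = -840*7 = -5880)
h(G, I) = -3 + 5*I
X - h(15, (-9 - 31)*(8 + 7)) = -5880 - (-3 + 5*((-9 - 31)*(8 + 7))) = -5880 - (-3 + 5*(-40*15)) = -5880 - (-3 + 5*(-600)) = -5880 - (-3 - 3000) = -5880 - 1*(-3003) = -5880 + 3003 = -2877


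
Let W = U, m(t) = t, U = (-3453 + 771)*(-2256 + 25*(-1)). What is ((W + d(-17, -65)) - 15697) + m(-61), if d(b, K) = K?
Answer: 6101819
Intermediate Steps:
U = 6117642 (U = -2682*(-2256 - 25) = -2682*(-2281) = 6117642)
W = 6117642
((W + d(-17, -65)) - 15697) + m(-61) = ((6117642 - 65) - 15697) - 61 = (6117577 - 15697) - 61 = 6101880 - 61 = 6101819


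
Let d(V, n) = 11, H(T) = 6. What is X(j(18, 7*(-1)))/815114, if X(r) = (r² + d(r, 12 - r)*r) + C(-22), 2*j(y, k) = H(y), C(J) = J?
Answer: 10/407557 ≈ 2.4536e-5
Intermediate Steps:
j(y, k) = 3 (j(y, k) = (½)*6 = 3)
X(r) = -22 + r² + 11*r (X(r) = (r² + 11*r) - 22 = -22 + r² + 11*r)
X(j(18, 7*(-1)))/815114 = (-22 + 3² + 11*3)/815114 = (-22 + 9 + 33)*(1/815114) = 20*(1/815114) = 10/407557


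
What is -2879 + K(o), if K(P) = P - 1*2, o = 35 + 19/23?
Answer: -65439/23 ≈ -2845.2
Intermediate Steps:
o = 824/23 (o = 35 + 19*(1/23) = 35 + 19/23 = 824/23 ≈ 35.826)
K(P) = -2 + P (K(P) = P - 2 = -2 + P)
-2879 + K(o) = -2879 + (-2 + 824/23) = -2879 + 778/23 = -65439/23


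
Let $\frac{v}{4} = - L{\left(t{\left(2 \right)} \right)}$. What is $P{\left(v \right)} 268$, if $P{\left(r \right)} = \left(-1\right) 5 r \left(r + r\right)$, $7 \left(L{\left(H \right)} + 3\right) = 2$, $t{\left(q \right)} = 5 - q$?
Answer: $- \frac{15479680}{49} \approx -3.1591 \cdot 10^{5}$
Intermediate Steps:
$L{\left(H \right)} = - \frac{19}{7}$ ($L{\left(H \right)} = -3 + \frac{1}{7} \cdot 2 = -3 + \frac{2}{7} = - \frac{19}{7}$)
$v = \frac{76}{7}$ ($v = 4 \left(\left(-1\right) \left(- \frac{19}{7}\right)\right) = 4 \cdot \frac{19}{7} = \frac{76}{7} \approx 10.857$)
$P{\left(r \right)} = - 10 r^{2}$ ($P{\left(r \right)} = - 5 r 2 r = - 10 r^{2}$)
$P{\left(v \right)} 268 = - 10 \left(\frac{76}{7}\right)^{2} \cdot 268 = \left(-10\right) \frac{5776}{49} \cdot 268 = \left(- \frac{57760}{49}\right) 268 = - \frac{15479680}{49}$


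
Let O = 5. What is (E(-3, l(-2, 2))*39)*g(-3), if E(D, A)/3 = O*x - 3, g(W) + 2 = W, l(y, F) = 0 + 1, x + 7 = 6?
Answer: 4680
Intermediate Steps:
x = -1 (x = -7 + 6 = -1)
l(y, F) = 1
g(W) = -2 + W
E(D, A) = -24 (E(D, A) = 3*(5*(-1) - 3) = 3*(-5 - 3) = 3*(-8) = -24)
(E(-3, l(-2, 2))*39)*g(-3) = (-24*39)*(-2 - 3) = -936*(-5) = 4680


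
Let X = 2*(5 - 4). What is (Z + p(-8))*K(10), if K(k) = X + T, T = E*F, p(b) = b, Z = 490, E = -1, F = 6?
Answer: -1928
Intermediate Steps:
T = -6 (T = -1*6 = -6)
X = 2 (X = 2*1 = 2)
K(k) = -4 (K(k) = 2 - 6 = -4)
(Z + p(-8))*K(10) = (490 - 8)*(-4) = 482*(-4) = -1928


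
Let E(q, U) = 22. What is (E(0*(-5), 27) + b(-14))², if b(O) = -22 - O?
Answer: 196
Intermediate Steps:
(E(0*(-5), 27) + b(-14))² = (22 + (-22 - 1*(-14)))² = (22 + (-22 + 14))² = (22 - 8)² = 14² = 196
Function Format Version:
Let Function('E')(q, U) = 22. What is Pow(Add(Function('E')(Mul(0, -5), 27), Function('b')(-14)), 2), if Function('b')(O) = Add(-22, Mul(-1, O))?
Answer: 196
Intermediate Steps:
Pow(Add(Function('E')(Mul(0, -5), 27), Function('b')(-14)), 2) = Pow(Add(22, Add(-22, Mul(-1, -14))), 2) = Pow(Add(22, Add(-22, 14)), 2) = Pow(Add(22, -8), 2) = Pow(14, 2) = 196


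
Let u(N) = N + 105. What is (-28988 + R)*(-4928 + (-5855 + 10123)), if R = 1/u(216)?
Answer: 2047132340/107 ≈ 1.9132e+7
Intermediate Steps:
u(N) = 105 + N
R = 1/321 (R = 1/(105 + 216) = 1/321 ≈ 0.0031153)
(-28988 + R)*(-4928 + (-5855 + 10123)) = (-28988 + 1/321)*(-4928 + (-5855 + 10123)) = -9305147*(-4928 + 4268)/321 = -9305147/321*(-660) = 2047132340/107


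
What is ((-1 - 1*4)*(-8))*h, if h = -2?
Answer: -80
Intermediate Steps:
((-1 - 1*4)*(-8))*h = ((-1 - 1*4)*(-8))*(-2) = ((-1 - 4)*(-8))*(-2) = -5*(-8)*(-2) = 40*(-2) = -80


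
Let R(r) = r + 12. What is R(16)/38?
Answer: 14/19 ≈ 0.73684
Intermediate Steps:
R(r) = 12 + r
R(16)/38 = (12 + 16)/38 = 28*(1/38) = 14/19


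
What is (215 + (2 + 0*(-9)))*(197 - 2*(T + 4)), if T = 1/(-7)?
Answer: 41075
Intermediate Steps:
T = -⅐ ≈ -0.14286
(215 + (2 + 0*(-9)))*(197 - 2*(T + 4)) = (215 + (2 + 0*(-9)))*(197 - 2*(-⅐ + 4)) = (215 + (2 + 0))*(197 - 2*27/7) = (215 + 2)*(197 - 54/7) = 217*(1325/7) = 41075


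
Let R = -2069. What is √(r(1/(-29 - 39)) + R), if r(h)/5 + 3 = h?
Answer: I*√2409189/34 ≈ 45.652*I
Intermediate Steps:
r(h) = -15 + 5*h
√(r(1/(-29 - 39)) + R) = √((-15 + 5/(-29 - 39)) - 2069) = √((-15 + 5/(-68)) - 2069) = √((-15 + 5*(-1/68)) - 2069) = √((-15 - 5/68) - 2069) = √(-1025/68 - 2069) = √(-141717/68) = I*√2409189/34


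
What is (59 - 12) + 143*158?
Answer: 22641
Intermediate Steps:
(59 - 12) + 143*158 = 47 + 22594 = 22641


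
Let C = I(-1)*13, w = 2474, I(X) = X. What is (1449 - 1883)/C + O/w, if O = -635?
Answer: 1065461/32162 ≈ 33.128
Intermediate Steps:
C = -13 (C = -1*13 = -13)
(1449 - 1883)/C + O/w = (1449 - 1883)/(-13) - 635/2474 = -434*(-1/13) - 635*1/2474 = 434/13 - 635/2474 = 1065461/32162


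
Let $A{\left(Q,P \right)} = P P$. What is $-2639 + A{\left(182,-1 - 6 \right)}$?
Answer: $-2590$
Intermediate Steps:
$A{\left(Q,P \right)} = P^{2}$
$-2639 + A{\left(182,-1 - 6 \right)} = -2639 + \left(-1 - 6\right)^{2} = -2639 + \left(-7\right)^{2} = -2639 + 49 = -2590$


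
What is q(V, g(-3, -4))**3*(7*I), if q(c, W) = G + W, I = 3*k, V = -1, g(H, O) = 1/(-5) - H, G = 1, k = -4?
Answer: -576156/125 ≈ -4609.3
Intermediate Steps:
g(H, O) = -1/5 - H
I = -12 (I = 3*(-4) = -12)
q(c, W) = 1 + W
q(V, g(-3, -4))**3*(7*I) = (1 + (-1/5 - 1*(-3)))**3*(7*(-12)) = (1 + (-1/5 + 3))**3*(-84) = (1 + 14/5)**3*(-84) = (19/5)**3*(-84) = (6859/125)*(-84) = -576156/125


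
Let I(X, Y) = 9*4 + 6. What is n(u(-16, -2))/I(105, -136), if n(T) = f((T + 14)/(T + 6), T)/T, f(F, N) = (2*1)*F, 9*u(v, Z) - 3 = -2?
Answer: 381/385 ≈ 0.98961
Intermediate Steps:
u(v, Z) = ⅑ (u(v, Z) = ⅓ + (⅑)*(-2) = ⅓ - 2/9 = ⅑)
f(F, N) = 2*F
n(T) = 2*(14 + T)/(T*(6 + T)) (n(T) = (2*((T + 14)/(T + 6)))/T = (2*((14 + T)/(6 + T)))/T = (2*(14 + T)/(6 + T))/T = 2*(14 + T)/(T*(6 + T)))
I(X, Y) = 42 (I(X, Y) = 36 + 6 = 42)
n(u(-16, -2))/I(105, -136) = (2*(14 + ⅑)/((⅑)*(6 + ⅑)))/42 = (2*9*(127/9)/(55/9))*(1/42) = (2*9*(9/55)*(127/9))*(1/42) = (2286/55)*(1/42) = 381/385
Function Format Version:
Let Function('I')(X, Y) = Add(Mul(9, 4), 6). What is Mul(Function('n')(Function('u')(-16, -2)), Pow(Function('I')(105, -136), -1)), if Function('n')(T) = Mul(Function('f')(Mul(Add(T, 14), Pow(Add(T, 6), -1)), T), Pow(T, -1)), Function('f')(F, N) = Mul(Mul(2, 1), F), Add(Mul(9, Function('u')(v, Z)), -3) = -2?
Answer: Rational(381, 385) ≈ 0.98961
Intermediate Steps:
Function('u')(v, Z) = Rational(1, 9) (Function('u')(v, Z) = Add(Rational(1, 3), Mul(Rational(1, 9), -2)) = Add(Rational(1, 3), Rational(-2, 9)) = Rational(1, 9))
Function('f')(F, N) = Mul(2, F)
Function('n')(T) = Mul(2, Pow(T, -1), Pow(Add(6, T), -1), Add(14, T)) (Function('n')(T) = Mul(Mul(2, Mul(Add(T, 14), Pow(Add(T, 6), -1))), Pow(T, -1)) = Mul(Mul(2, Mul(Add(14, T), Pow(Add(6, T), -1))), Pow(T, -1)) = Mul(Mul(2, Mul(Pow(Add(6, T), -1), Add(14, T))), Pow(T, -1)) = Mul(Mul(2, Pow(Add(6, T), -1), Add(14, T)), Pow(T, -1)) = Mul(2, Pow(T, -1), Pow(Add(6, T), -1), Add(14, T)))
Function('I')(X, Y) = 42 (Function('I')(X, Y) = Add(36, 6) = 42)
Mul(Function('n')(Function('u')(-16, -2)), Pow(Function('I')(105, -136), -1)) = Mul(Mul(2, Pow(Rational(1, 9), -1), Pow(Add(6, Rational(1, 9)), -1), Add(14, Rational(1, 9))), Pow(42, -1)) = Mul(Mul(2, 9, Pow(Rational(55, 9), -1), Rational(127, 9)), Rational(1, 42)) = Mul(Mul(2, 9, Rational(9, 55), Rational(127, 9)), Rational(1, 42)) = Mul(Rational(2286, 55), Rational(1, 42)) = Rational(381, 385)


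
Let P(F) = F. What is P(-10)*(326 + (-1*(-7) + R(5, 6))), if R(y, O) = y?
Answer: -3380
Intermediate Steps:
P(-10)*(326 + (-1*(-7) + R(5, 6))) = -10*(326 + (-1*(-7) + 5)) = -10*(326 + (7 + 5)) = -10*(326 + 12) = -10*338 = -3380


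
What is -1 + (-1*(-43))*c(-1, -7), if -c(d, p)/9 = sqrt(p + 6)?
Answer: -1 - 387*I ≈ -1.0 - 387.0*I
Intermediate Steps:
c(d, p) = -9*sqrt(6 + p) (c(d, p) = -9*sqrt(p + 6) = -9*sqrt(6 + p))
-1 + (-1*(-43))*c(-1, -7) = -1 + (-1*(-43))*(-9*sqrt(6 - 7)) = -1 + 43*(-9*I) = -1 - 387*I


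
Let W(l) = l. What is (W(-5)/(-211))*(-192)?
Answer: -960/211 ≈ -4.5498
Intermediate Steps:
(W(-5)/(-211))*(-192) = (-5/(-211))*(-192) = -1/211*(-5)*(-192) = (5/211)*(-192) = -960/211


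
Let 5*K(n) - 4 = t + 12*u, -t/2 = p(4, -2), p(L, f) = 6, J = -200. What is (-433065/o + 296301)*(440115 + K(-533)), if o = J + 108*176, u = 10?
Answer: 12263099750750241/94040 ≈ 1.3040e+11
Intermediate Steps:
t = -12 (t = -2*6 = -12)
o = 18808 (o = -200 + 108*176 = -200 + 19008 = 18808)
K(n) = 112/5 (K(n) = ⅘ + (-12 + 12*10)/5 = ⅘ + (-12 + 120)/5 = ⅘ + (⅕)*108 = ⅘ + 108/5 = 112/5)
(-433065/o + 296301)*(440115 + K(-533)) = (-433065/18808 + 296301)*(440115 + 112/5) = (-433065*1/18808 + 296301)*(2200687/5) = (-433065/18808 + 296301)*(2200687/5) = (5572396143/18808)*(2200687/5) = 12263099750750241/94040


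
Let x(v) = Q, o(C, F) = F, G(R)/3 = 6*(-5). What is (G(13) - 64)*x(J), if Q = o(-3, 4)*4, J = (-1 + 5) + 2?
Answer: -2464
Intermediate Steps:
G(R) = -90 (G(R) = 3*(6*(-5)) = 3*(-30) = -90)
J = 6 (J = 4 + 2 = 6)
Q = 16 (Q = 4*4 = 16)
x(v) = 16
(G(13) - 64)*x(J) = (-90 - 64)*16 = -154*16 = -2464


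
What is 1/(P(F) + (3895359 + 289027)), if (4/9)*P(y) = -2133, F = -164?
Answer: 4/16718347 ≈ 2.3926e-7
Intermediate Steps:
P(y) = -19197/4 (P(y) = (9/4)*(-2133) = -19197/4)
1/(P(F) + (3895359 + 289027)) = 1/(-19197/4 + (3895359 + 289027)) = 1/(-19197/4 + 4184386) = 1/(16718347/4) = 4/16718347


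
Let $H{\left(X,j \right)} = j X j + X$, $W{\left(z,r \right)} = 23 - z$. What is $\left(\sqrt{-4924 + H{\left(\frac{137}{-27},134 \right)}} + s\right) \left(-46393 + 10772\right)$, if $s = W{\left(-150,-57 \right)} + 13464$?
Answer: $-485763577 - \frac{35621 i \sqrt{7779171}}{9} \approx -4.8576 \cdot 10^{8} - 1.1039 \cdot 10^{7} i$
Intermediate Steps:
$H{\left(X,j \right)} = X + X j^{2}$ ($H{\left(X,j \right)} = X j j + X = X j^{2} + X = X + X j^{2}$)
$s = 13637$ ($s = \left(23 - -150\right) + 13464 = \left(23 + 150\right) + 13464 = 173 + 13464 = 13637$)
$\left(\sqrt{-4924 + H{\left(\frac{137}{-27},134 \right)}} + s\right) \left(-46393 + 10772\right) = \left(\sqrt{-4924 + \frac{137}{-27} \left(1 + 134^{2}\right)} + 13637\right) \left(-46393 + 10772\right) = \left(\sqrt{-4924 + 137 \left(- \frac{1}{27}\right) \left(1 + 17956\right)} + 13637\right) \left(-35621\right) = \left(\sqrt{-4924 - \frac{2460109}{27}} + 13637\right) \left(-35621\right) = \left(\sqrt{- \frac{2593057}{27}} + 13637\right) \left(-35621\right) = \left(\frac{i \sqrt{7779171}}{9} + 13637\right) \left(-35621\right) = \left(13637 + \frac{i \sqrt{7779171}}{9}\right) \left(-35621\right) = -485763577 - \frac{35621 i \sqrt{7779171}}{9}$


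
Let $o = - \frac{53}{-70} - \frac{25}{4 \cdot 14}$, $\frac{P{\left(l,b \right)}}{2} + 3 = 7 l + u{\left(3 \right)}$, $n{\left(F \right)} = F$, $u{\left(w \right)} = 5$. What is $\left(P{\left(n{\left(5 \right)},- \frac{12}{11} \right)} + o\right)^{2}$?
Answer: $\frac{432931249}{78400} \approx 5522.1$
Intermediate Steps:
$P{\left(l,b \right)} = 4 + 14 l$ ($P{\left(l,b \right)} = -6 + 2 \left(7 l + 5\right) = -6 + 2 \left(5 + 7 l\right) = -6 + \left(10 + 14 l\right) = 4 + 14 l$)
$o = \frac{87}{280}$ ($o = \left(-53\right) \left(- \frac{1}{70}\right) - \frac{25}{56} = \frac{53}{70} - \frac{25}{56} = \frac{87}{280} \approx 0.31071$)
$\left(P{\left(n{\left(5 \right)},- \frac{12}{11} \right)} + o\right)^{2} = \left(\left(4 + 14 \cdot 5\right) + \frac{87}{280}\right)^{2} = \left(\left(4 + 70\right) + \frac{87}{280}\right)^{2} = \left(74 + \frac{87}{280}\right)^{2} = \left(\frac{20807}{280}\right)^{2} = \frac{432931249}{78400}$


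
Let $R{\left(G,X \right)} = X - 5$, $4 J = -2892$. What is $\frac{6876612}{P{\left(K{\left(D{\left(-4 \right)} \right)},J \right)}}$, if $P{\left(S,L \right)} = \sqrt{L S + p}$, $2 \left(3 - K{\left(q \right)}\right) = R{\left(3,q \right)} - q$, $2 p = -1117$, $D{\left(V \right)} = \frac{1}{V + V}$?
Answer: $- \frac{6876612 i \sqrt{4535}}{4535} \approx - 1.0211 \cdot 10^{5} i$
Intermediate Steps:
$J = -723$ ($J = \frac{1}{4} \left(-2892\right) = -723$)
$D{\left(V \right)} = \frac{1}{2 V}$
$R{\left(G,X \right)} = -5 + X$ ($R{\left(G,X \right)} = X - 5 = -5 + X$)
$p = - \frac{1117}{2}$ ($p = \frac{1}{2} \left(-1117\right) = - \frac{1117}{2} \approx -558.5$)
$K{\left(q \right)} = \frac{11}{2}$ ($K{\left(q \right)} = 3 - \frac{\left(-5 + q\right) - q}{2} = 3 - - \frac{5}{2} = 3 + \frac{5}{2} = \frac{11}{2}$)
$P{\left(S,L \right)} = \sqrt{- \frac{1117}{2} + L S}$ ($P{\left(S,L \right)} = \sqrt{L S - \frac{1117}{2}} = \sqrt{- \frac{1117}{2} + L S}$)
$\frac{6876612}{P{\left(K{\left(D{\left(-4 \right)} \right)},J \right)}} = \frac{6876612}{\frac{1}{2} \sqrt{-2234 + 4 \left(-723\right) \frac{11}{2}}} = \frac{6876612}{\frac{1}{2} \sqrt{-2234 - 15906}} = \frac{6876612}{\frac{1}{2} \sqrt{-18140}} = \frac{6876612}{\frac{1}{2} \cdot 2 i \sqrt{4535}} = \frac{6876612}{i \sqrt{4535}} = 6876612 \left(- \frac{i \sqrt{4535}}{4535}\right) = - \frac{6876612 i \sqrt{4535}}{4535}$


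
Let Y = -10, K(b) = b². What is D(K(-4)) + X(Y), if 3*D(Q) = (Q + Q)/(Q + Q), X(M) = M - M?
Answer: ⅓ ≈ 0.33333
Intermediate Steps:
X(M) = 0
D(Q) = ⅓ (D(Q) = ((Q + Q)/(Q + Q))/3 = ((2*Q)/((2*Q)))/3 = ((2*Q)*(1/(2*Q)))/3 = (⅓)*1 = ⅓)
D(K(-4)) + X(Y) = ⅓ + 0 = ⅓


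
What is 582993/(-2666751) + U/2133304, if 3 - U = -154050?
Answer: -277626769023/1896330191768 ≈ -0.14640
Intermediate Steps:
U = 154053 (U = 3 - 1*(-154050) = 3 + 154050 = 154053)
582993/(-2666751) + U/2133304 = 582993/(-2666751) + 154053/2133304 = 582993*(-1/2666751) + 154053*(1/2133304) = -194331/888917 + 154053/2133304 = -277626769023/1896330191768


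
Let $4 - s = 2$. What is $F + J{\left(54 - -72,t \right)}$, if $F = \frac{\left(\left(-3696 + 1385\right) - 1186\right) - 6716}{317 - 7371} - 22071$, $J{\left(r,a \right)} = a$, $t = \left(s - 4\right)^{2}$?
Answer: $- \frac{155650405}{7054} \approx -22066.0$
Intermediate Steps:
$s = 2$ ($s = 4 - 2 = 2$)
$t = 4$ ($t = \left(2 - 4\right)^{2} = \left(-2\right)^{2} = 4$)
$F = - \frac{155678621}{7054}$ ($F = \frac{\left(-2311 - 1186\right) - 6716}{-7054} - 22071 = \left(-3497 - 6716\right) \left(- \frac{1}{7054}\right) - 22071 = \left(-10213\right) \left(- \frac{1}{7054}\right) - 22071 = \frac{10213}{7054} - 22071 = - \frac{155678621}{7054} \approx -22070.0$)
$F + J{\left(54 - -72,t \right)} = - \frac{155678621}{7054} + 4 = - \frac{155650405}{7054}$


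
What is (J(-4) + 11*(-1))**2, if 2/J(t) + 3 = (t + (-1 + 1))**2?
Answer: 19881/169 ≈ 117.64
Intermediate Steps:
J(t) = 2/(-3 + t**2) (J(t) = 2/(-3 + (t + (-1 + 1))**2) = 2/(-3 + (t + 0)**2) = 2/(-3 + t**2))
(J(-4) + 11*(-1))**2 = (2/(-3 + (-4)**2) + 11*(-1))**2 = (2/(-3 + 16) - 11)**2 = (2/13 - 11)**2 = (-141/13)**2 = 19881/169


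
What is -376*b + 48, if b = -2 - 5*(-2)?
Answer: -2960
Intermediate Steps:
b = 8 (b = -2 + 10 = 8)
-376*b + 48 = -376*8 + 48 = -3008 + 48 = -2960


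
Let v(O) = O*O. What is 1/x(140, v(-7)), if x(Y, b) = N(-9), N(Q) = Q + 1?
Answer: -⅛ ≈ -0.12500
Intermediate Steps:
N(Q) = 1 + Q
v(O) = O²
x(Y, b) = -8 (x(Y, b) = 1 - 9 = -8)
1/x(140, v(-7)) = 1/(-8) = -⅛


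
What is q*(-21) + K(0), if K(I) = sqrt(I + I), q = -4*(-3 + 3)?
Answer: 0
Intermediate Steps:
q = 0 (q = -4*0 = 0)
K(I) = sqrt(2)*sqrt(I) (K(I) = sqrt(2*I) = sqrt(2)*sqrt(I))
q*(-21) + K(0) = 0*(-21) + sqrt(2)*sqrt(0) = 0 + sqrt(2)*0 = 0 + 0 = 0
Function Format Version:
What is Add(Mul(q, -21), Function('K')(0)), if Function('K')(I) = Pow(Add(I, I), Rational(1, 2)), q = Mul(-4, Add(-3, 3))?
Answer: 0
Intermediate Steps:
q = 0 (q = Mul(-4, 0) = 0)
Function('K')(I) = Mul(Pow(2, Rational(1, 2)), Pow(I, Rational(1, 2))) (Function('K')(I) = Pow(Mul(2, I), Rational(1, 2)) = Mul(Pow(2, Rational(1, 2)), Pow(I, Rational(1, 2))))
Add(Mul(q, -21), Function('K')(0)) = Add(Mul(0, -21), Mul(Pow(2, Rational(1, 2)), Pow(0, Rational(1, 2)))) = Add(0, Mul(Pow(2, Rational(1, 2)), 0)) = Add(0, 0) = 0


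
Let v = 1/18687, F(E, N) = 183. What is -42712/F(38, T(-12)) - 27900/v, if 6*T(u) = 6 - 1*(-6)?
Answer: -95410258612/183 ≈ -5.2137e+8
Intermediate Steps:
T(u) = 2 (T(u) = (6 - 1*(-6))/6 = (6 + 6)/6 = (⅙)*12 = 2)
v = 1/18687 ≈ 5.3513e-5
-42712/F(38, T(-12)) - 27900/v = -42712/183 - 27900/1/18687 = -42712*1/183 - 27900*18687 = -42712/183 - 521367300 = -95410258612/183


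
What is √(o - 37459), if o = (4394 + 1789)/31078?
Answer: I*√36179286469282/31078 ≈ 193.54*I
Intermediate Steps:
o = 6183/31078 (o = 6183*(1/31078) = 6183/31078 ≈ 0.19895)
√(o - 37459) = √(6183/31078 - 37459) = √(-1164144619/31078) = I*√36179286469282/31078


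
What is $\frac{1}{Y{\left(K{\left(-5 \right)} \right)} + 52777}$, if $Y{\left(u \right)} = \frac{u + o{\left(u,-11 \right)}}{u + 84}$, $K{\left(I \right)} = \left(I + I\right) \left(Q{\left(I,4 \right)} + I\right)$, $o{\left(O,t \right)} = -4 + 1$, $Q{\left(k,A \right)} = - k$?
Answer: $\frac{28}{1477755} \approx 1.8948 \cdot 10^{-5}$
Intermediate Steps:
$o{\left(O,t \right)} = -3$
$K{\left(I \right)} = 0$ ($K{\left(I \right)} = \left(I + I\right) \left(- I + I\right) = 2 I 0 = 0$)
$Y{\left(u \right)} = \frac{-3 + u}{84 + u}$ ($Y{\left(u \right)} = \frac{u - 3}{u + 84} = \frac{-3 + u}{84 + u}$)
$\frac{1}{Y{\left(K{\left(-5 \right)} \right)} + 52777} = \frac{1}{\frac{-3 + 0}{84 + 0} + 52777} = \frac{1}{\frac{1}{84} \left(-3\right) + 52777} = \frac{1}{- \frac{1}{28} + 52777} = \frac{1}{\frac{1477755}{28}} = \frac{28}{1477755}$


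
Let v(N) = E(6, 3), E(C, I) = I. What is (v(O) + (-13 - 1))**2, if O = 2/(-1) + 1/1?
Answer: 121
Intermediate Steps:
O = -1 (O = 2*(-1) + 1*1 = -2 + 1 = -1)
v(N) = 3
(v(O) + (-13 - 1))**2 = (3 + (-13 - 1))**2 = (3 - 14)**2 = (-11)**2 = 121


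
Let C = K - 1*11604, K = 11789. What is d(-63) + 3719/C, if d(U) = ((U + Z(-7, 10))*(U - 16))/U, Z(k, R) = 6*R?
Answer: 63484/3885 ≈ 16.341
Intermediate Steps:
C = 185 (C = 11789 - 1*11604 = 11789 - 11604 = 185)
d(U) = (-16 + U)*(60 + U)/U (d(U) = ((U + 6*10)*(U - 16))/U = ((U + 60)*(-16 + U))/U = ((60 + U)*(-16 + U))/U = ((-16 + U)*(60 + U))/U = (-16 + U)*(60 + U)/U)
d(-63) + 3719/C = (44 - 63 - 960/(-63)) + 3719/185 = (44 - 63 - 960*(-1/63)) + 3719*(1/185) = (44 - 63 + 320/21) + 3719/185 = -79/21 + 3719/185 = 63484/3885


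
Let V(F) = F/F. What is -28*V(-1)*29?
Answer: -812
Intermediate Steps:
V(F) = 1
-28*V(-1)*29 = -28*1*29 = -28*29 = -812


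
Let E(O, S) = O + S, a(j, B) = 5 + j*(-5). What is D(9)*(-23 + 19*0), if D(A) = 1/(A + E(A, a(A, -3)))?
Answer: 23/22 ≈ 1.0455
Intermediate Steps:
a(j, B) = 5 - 5*j
D(A) = 1/(5 - 3*A) (D(A) = 1/(A + (A + (5 - 5*A))) = 1/(A + (5 - 4*A)) = 1/(5 - 3*A))
D(9)*(-23 + 19*0) = (-1/(-5 + 3*9))*(-23 + 19*0) = (-1/(-5 + 27))*(-23 + 0) = -1/22*(-23) = 23/22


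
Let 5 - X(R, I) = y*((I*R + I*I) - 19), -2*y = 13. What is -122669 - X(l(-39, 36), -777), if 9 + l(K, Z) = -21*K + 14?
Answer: 114823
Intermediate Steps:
l(K, Z) = 5 - 21*K (l(K, Z) = -9 + (-21*K + 14) = -9 + (14 - 21*K) = 5 - 21*K)
y = -13/2 (y = -1/2*13 = -13/2 ≈ -6.5000)
X(R, I) = -237/2 + 13*I**2/2 + 13*I*R/2 (X(R, I) = 5 - (-13)*((I*R + I*I) - 19)/2 = 5 - (-13)*((I*R + I**2) - 19)/2 = 5 - (-13)*((I**2 + I*R) - 19)/2 = 5 - (-13)*(-19 + I**2 + I*R)/2 = 5 - (247/2 - 13*I**2/2 - 13*I*R/2) = 5 + (-247/2 + 13*I**2/2 + 13*I*R/2) = -237/2 + 13*I**2/2 + 13*I*R/2)
-122669 - X(l(-39, 36), -777) = -122669 - (-237/2 + (13/2)*(-777)**2 + (13/2)*(-777)*(5 - 21*(-39))) = -122669 - (-237/2 + (13/2)*603729 + (13/2)*(-777)*(5 + 819)) = -122669 - (-237/2 + 7848477/2 + (13/2)*(-777)*824) = -122669 - (-237/2 + 7848477/2 - 4161612) = -122669 - 1*(-237492) = -122669 + 237492 = 114823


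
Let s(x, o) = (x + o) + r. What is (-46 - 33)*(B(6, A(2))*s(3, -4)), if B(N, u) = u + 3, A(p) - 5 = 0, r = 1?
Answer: 0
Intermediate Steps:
A(p) = 5 (A(p) = 5 + 0 = 5)
B(N, u) = 3 + u
s(x, o) = 1 + o + x (s(x, o) = (x + o) + 1 = (o + x) + 1 = 1 + o + x)
(-46 - 33)*(B(6, A(2))*s(3, -4)) = (-46 - 33)*((3 + 5)*(1 - 4 + 3)) = -632*0 = -79*0 = 0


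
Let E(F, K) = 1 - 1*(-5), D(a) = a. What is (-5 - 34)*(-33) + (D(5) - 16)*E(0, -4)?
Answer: 1221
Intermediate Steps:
E(F, K) = 6 (E(F, K) = 1 + 5 = 6)
(-5 - 34)*(-33) + (D(5) - 16)*E(0, -4) = (-5 - 34)*(-33) + (5 - 16)*6 = -39*(-33) - 11*6 = 1287 - 66 = 1221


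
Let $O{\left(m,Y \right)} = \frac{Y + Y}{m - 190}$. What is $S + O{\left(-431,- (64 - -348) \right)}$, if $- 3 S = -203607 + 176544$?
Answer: $\frac{5602865}{621} \approx 9022.3$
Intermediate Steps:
$S = 9021$ ($S = - \frac{-203607 + 176544}{3} = \left(- \frac{1}{3}\right) \left(-27063\right) = 9021$)
$O{\left(m,Y \right)} = \frac{2 Y}{-190 + m}$
$S + O{\left(-431,- (64 - -348) \right)} = 9021 + \frac{2 \left(- (64 - -348)\right)}{-190 - 431} = 9021 + \frac{2 \left(- (64 + 348)\right)}{-621} = 9021 + 2 \left(\left(-1\right) 412\right) \left(- \frac{1}{621}\right) = 9021 + 2 \left(-412\right) \left(- \frac{1}{621}\right) = 9021 + \frac{824}{621} = \frac{5602865}{621}$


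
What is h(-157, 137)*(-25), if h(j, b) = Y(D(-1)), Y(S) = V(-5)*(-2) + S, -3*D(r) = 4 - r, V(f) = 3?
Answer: 575/3 ≈ 191.67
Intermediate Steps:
D(r) = -4/3 + r/3 (D(r) = -(4 - r)/3 = -4/3 + r/3)
Y(S) = -6 + S (Y(S) = 3*(-2) + S = -6 + S)
h(j, b) = -23/3 (h(j, b) = -6 + (-4/3 + (1/3)*(-1)) = -6 + (-4/3 - 1/3) = -6 - 5/3 = -23/3)
h(-157, 137)*(-25) = -23/3*(-25) = 575/3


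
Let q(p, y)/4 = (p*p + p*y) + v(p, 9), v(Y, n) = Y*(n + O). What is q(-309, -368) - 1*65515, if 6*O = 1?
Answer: 759927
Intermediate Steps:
O = ⅙ (O = (⅙)*1 = ⅙ ≈ 0.16667)
v(Y, n) = Y*(⅙ + n) (v(Y, n) = Y*(n + ⅙) = Y*(⅙ + n))
q(p, y) = 4*p² + 110*p/3 + 4*p*y (q(p, y) = 4*((p*p + p*y) + p*(⅙ + 9)) = 4*((p² + p*y) + p*(55/6)) = 4*((p² + p*y) + 55*p/6) = 4*(p² + 55*p/6 + p*y) = 4*p² + 110*p/3 + 4*p*y)
q(-309, -368) - 1*65515 = (⅔)*(-309)*(55 + 6*(-309) + 6*(-368)) - 1*65515 = (⅔)*(-309)*(55 - 1854 - 2208) - 65515 = (⅔)*(-309)*(-4007) - 65515 = 825442 - 65515 = 759927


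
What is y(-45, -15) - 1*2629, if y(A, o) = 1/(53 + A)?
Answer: -21031/8 ≈ -2628.9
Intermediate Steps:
y(-45, -15) - 1*2629 = 1/(53 - 45) - 1*2629 = 1/8 - 2629 = ⅛ - 2629 = -21031/8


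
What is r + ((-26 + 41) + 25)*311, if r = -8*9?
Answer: 12368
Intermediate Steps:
r = -72 (r = -1*72 = -72)
r + ((-26 + 41) + 25)*311 = -72 + ((-26 + 41) + 25)*311 = -72 + (15 + 25)*311 = -72 + 40*311 = -72 + 12440 = 12368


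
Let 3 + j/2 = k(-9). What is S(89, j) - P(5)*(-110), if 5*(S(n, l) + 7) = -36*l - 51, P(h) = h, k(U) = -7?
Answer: 3384/5 ≈ 676.80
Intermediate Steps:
j = -20 (j = -6 + 2*(-7) = -6 - 14 = -20)
S(n, l) = -86/5 - 36*l/5 (S(n, l) = -7 + (-36*l - 51)/5 = -7 + (-51 - 36*l)/5 = -7 + (-51/5 - 36*l/5) = -86/5 - 36*l/5)
S(89, j) - P(5)*(-110) = (-86/5 - 36/5*(-20)) - 5*(-110) = (-86/5 + 144) - 1*(-550) = 634/5 + 550 = 3384/5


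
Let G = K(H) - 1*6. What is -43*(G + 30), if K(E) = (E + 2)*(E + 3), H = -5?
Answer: -1290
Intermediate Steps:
K(E) = (2 + E)*(3 + E)
G = 0 (G = (6 + (-5)**2 + 5*(-5)) - 1*6 = (6 + 25 - 25) - 6 = 6 - 6 = 0)
-43*(G + 30) = -43*(0 + 30) = -43*30 = -1290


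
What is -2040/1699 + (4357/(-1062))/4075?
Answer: -8835808543/7352677350 ≈ -1.2017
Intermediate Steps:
-2040/1699 + (4357/(-1062))/4075 = -2040*1/1699 + (4357*(-1/1062))*(1/4075) = -2040/1699 - 4357/1062*1/4075 = -2040/1699 - 4357/4327650 = -8835808543/7352677350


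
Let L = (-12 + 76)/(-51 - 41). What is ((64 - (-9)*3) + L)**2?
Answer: 4313929/529 ≈ 8154.9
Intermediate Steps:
L = -16/23 (L = 64/(-92) = 64*(-1/92) = -16/23 ≈ -0.69565)
((64 - (-9)*3) + L)**2 = ((64 - (-9)*3) - 16/23)**2 = ((64 - 1*(-27)) - 16/23)**2 = ((64 + 27) - 16/23)**2 = (91 - 16/23)**2 = (2077/23)**2 = 4313929/529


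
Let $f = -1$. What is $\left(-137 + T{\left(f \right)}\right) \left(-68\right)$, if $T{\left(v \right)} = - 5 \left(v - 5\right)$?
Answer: $7276$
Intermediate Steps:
$T{\left(v \right)} = 25 - 5 v$ ($T{\left(v \right)} = - 5 \left(-5 + v\right) = 25 - 5 v$)
$\left(-137 + T{\left(f \right)}\right) \left(-68\right) = \left(-137 + \left(25 - -5\right)\right) \left(-68\right) = \left(-137 + \left(25 + 5\right)\right) \left(-68\right) = \left(-137 + 30\right) \left(-68\right) = \left(-107\right) \left(-68\right) = 7276$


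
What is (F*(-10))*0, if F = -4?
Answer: 0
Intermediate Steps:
(F*(-10))*0 = -4*(-10)*0 = 40*0 = 0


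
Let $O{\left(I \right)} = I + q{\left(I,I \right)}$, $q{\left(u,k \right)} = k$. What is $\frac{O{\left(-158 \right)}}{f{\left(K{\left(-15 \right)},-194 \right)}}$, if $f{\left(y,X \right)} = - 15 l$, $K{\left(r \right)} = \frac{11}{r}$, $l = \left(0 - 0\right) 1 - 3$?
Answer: $- \frac{316}{45} \approx -7.0222$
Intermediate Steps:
$l = -3$ ($l = \left(0 + 0\right) 1 - 3 = 0 \cdot 1 - 3 = 0 - 3 = -3$)
$O{\left(I \right)} = 2 I$ ($O{\left(I \right)} = I + I = 2 I$)
$f{\left(y,X \right)} = 45$ ($f{\left(y,X \right)} = \left(-15\right) \left(-3\right) = 45$)
$\frac{O{\left(-158 \right)}}{f{\left(K{\left(-15 \right)},-194 \right)}} = \frac{2 \left(-158\right)}{45} = \left(-316\right) \frac{1}{45} = - \frac{316}{45}$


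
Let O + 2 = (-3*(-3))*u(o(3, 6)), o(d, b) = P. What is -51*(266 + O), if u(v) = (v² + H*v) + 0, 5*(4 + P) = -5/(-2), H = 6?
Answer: -37791/4 ≈ -9447.8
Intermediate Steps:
P = -7/2 (P = -4 + (-5/(-2))/5 = -4 + (-5*(-½))/5 = -4 + (⅕)*(5/2) = -4 + ½ = -7/2 ≈ -3.5000)
o(d, b) = -7/2
u(v) = v² + 6*v (u(v) = (v² + 6*v) + 0 = v² + 6*v)
O = -323/4 (O = -2 + (-3*(-3))*(-7*(6 - 7/2)/2) = -2 + 9*(-7/2*5/2) = -2 + 9*(-35/4) = -2 - 315/4 = -323/4 ≈ -80.750)
-51*(266 + O) = -51*(266 - 323/4) = -51*741/4 = -37791/4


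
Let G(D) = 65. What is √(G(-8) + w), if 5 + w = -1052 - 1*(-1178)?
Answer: √186 ≈ 13.638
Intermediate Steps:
w = 121 (w = -5 + (-1052 - 1*(-1178)) = -5 + (-1052 + 1178) = -5 + 126 = 121)
√(G(-8) + w) = √(65 + 121) = √186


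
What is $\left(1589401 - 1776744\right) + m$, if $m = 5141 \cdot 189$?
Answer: $784306$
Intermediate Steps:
$m = 971649$
$\left(1589401 - 1776744\right) + m = \left(1589401 - 1776744\right) + 971649 = -187343 + 971649 = 784306$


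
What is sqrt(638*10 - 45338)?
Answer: I*sqrt(38958) ≈ 197.38*I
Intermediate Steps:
sqrt(638*10 - 45338) = sqrt(6380 - 45338) = sqrt(-38958) = I*sqrt(38958)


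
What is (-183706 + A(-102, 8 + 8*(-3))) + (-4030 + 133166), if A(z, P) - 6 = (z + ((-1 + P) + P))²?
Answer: -36339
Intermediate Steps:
A(z, P) = 6 + (-1 + z + 2*P)² (A(z, P) = 6 + (z + ((-1 + P) + P))² = 6 + (z + (-1 + 2*P))² = 6 + (-1 + z + 2*P)²)
(-183706 + A(-102, 8 + 8*(-3))) + (-4030 + 133166) = (-183706 + (6 + (-1 - 102 + 2*(8 + 8*(-3)))²)) + (-4030 + 133166) = (-183706 + (6 + (-1 - 102 + 2*(8 - 24))²)) + 129136 = (-183706 + (6 + (-1 - 102 + 2*(-16))²)) + 129136 = (-183706 + (6 + (-1 - 102 - 32)²)) + 129136 = (-183706 + (6 + (-135)²)) + 129136 = (-183706 + (6 + 18225)) + 129136 = (-183706 + 18231) + 129136 = -165475 + 129136 = -36339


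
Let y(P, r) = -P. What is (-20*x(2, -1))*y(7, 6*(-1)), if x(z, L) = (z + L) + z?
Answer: 420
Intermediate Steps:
x(z, L) = L + 2*z (x(z, L) = (L + z) + z = L + 2*z)
(-20*x(2, -1))*y(7, 6*(-1)) = (-20*(-1 + 2*2))*(-1*7) = -20*(-1 + 4)*(-7) = -20*3*(-7) = -60*(-7) = 420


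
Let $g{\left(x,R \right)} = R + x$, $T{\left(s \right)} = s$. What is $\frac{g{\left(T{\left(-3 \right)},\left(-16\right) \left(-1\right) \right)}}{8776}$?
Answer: $\frac{13}{8776} \approx 0.0014813$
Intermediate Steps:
$\frac{g{\left(T{\left(-3 \right)},\left(-16\right) \left(-1\right) \right)}}{8776} = \frac{\left(-16\right) \left(-1\right) - 3}{8776} = \left(16 - 3\right) \frac{1}{8776} = 13 \cdot \frac{1}{8776} = \frac{13}{8776}$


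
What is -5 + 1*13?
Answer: 8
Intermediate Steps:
-5 + 1*13 = -5 + 13 = 8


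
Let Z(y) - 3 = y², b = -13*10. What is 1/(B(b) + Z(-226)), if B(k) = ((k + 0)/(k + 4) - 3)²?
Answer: 3969/202747927 ≈ 1.9576e-5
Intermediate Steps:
b = -130
Z(y) = 3 + y²
B(k) = (-3 + k/(4 + k))² (B(k) = (k/(4 + k) - 3)² = (-3 + k/(4 + k))²)
1/(B(b) + Z(-226)) = 1/(4*(6 - 130)²/(4 - 130)² + (3 + (-226)²)) = 1/(4*(-124)²/(-126)² + (3 + 51076)) = 1/(4*(1/15876)*15376 + 51079) = 1/(15376/3969 + 51079) = 1/(202747927/3969) = 3969/202747927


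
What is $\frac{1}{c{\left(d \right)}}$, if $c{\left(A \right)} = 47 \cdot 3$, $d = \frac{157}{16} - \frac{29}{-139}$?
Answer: $\frac{1}{141} \approx 0.0070922$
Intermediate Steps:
$d = \frac{22287}{2224}$ ($d = 157 \cdot \frac{1}{16} - - \frac{29}{139} = \frac{157}{16} + \frac{29}{139} = \frac{22287}{2224} \approx 10.021$)
$c{\left(A \right)} = 141$
$\frac{1}{c{\left(d \right)}} = \frac{1}{141}$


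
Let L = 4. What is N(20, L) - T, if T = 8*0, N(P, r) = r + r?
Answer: 8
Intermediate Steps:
N(P, r) = 2*r
T = 0
N(20, L) - T = 2*4 - 1*0 = 8 + 0 = 8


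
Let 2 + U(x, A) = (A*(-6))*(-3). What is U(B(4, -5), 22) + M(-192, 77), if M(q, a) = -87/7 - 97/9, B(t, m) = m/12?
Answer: 23360/63 ≈ 370.79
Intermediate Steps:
B(t, m) = m/12 (B(t, m) = m*(1/12) = m/12)
U(x, A) = -2 + 18*A (U(x, A) = -2 + (A*(-6))*(-3) = -2 - 6*A*(-3) = -2 + 18*A)
M(q, a) = -1462/63 (M(q, a) = -87*1/7 - 97*1/9 = -87/7 - 97/9 = -1462/63)
U(B(4, -5), 22) + M(-192, 77) = (-2 + 18*22) - 1462/63 = (-2 + 396) - 1462/63 = 394 - 1462/63 = 23360/63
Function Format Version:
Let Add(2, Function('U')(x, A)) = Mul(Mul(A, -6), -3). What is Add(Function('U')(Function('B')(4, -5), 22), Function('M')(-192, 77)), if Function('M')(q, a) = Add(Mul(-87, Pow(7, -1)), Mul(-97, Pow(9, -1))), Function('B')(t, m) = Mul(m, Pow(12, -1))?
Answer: Rational(23360, 63) ≈ 370.79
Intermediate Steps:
Function('B')(t, m) = Mul(Rational(1, 12), m) (Function('B')(t, m) = Mul(m, Rational(1, 12)) = Mul(Rational(1, 12), m))
Function('U')(x, A) = Add(-2, Mul(18, A)) (Function('U')(x, A) = Add(-2, Mul(Mul(A, -6), -3)) = Add(-2, Mul(Mul(-6, A), -3)) = Add(-2, Mul(18, A)))
Function('M')(q, a) = Rational(-1462, 63) (Function('M')(q, a) = Add(Mul(-87, Rational(1, 7)), Mul(-97, Rational(1, 9))) = Add(Rational(-87, 7), Rational(-97, 9)) = Rational(-1462, 63))
Add(Function('U')(Function('B')(4, -5), 22), Function('M')(-192, 77)) = Add(Add(-2, Mul(18, 22)), Rational(-1462, 63)) = Add(Add(-2, 396), Rational(-1462, 63)) = Add(394, Rational(-1462, 63)) = Rational(23360, 63)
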